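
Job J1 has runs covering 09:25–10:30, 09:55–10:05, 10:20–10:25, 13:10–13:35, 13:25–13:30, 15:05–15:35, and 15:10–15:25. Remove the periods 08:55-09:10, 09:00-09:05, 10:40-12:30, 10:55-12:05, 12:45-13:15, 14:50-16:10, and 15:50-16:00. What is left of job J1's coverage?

09:25–10:30, 13:15–13:35

A, merged: 09:25–10:30, 13:10–13:35, 15:05–15:35.
B, merged: 08:55–09:10, 10:40–12:30, 12:45–13:15, 14:50–16:10.
09:25–10:30: nothing removed.
13:10–13:35 \ B = 13:15–13:35.
15:05–15:35: entirely removed.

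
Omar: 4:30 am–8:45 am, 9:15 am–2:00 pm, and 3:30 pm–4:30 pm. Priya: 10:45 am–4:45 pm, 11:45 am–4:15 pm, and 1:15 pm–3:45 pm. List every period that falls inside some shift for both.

Second set merges to 10:45 am–4:45 pm.
4:30 am–8:45 am: no overlap with the second set.
9:15 am–2:00 pm meets the second set on 10:45 am–2:00 pm.
3:30 pm–4:30 pm meets the second set on 3:30 pm–4:30 pm.

10:45 am–2:00 pm, 3:30 pm–4:30 pm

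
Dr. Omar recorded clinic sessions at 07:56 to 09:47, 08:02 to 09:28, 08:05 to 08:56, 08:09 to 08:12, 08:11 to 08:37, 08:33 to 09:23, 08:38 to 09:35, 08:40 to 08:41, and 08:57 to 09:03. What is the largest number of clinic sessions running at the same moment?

Sweep endpoints in order; track running count of active intervals.
Peak of 6 reached at 08:40.

6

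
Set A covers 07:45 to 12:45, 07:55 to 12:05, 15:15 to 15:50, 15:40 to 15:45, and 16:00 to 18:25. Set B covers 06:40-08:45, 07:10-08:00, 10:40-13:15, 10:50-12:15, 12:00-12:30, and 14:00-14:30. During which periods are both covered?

Merge the first list: 07:45–12:45, 15:15–15:50, 16:00–18:25.
Merge the second list: 06:40–08:45, 10:40–13:15, 14:00–14:30.
07:45–12:45 meets the second set on 07:45–08:45, 10:40–12:45.
15:15–15:50: no overlap with the second set.
16:00–18:25: no overlap with the second set.

07:45–08:45, 10:40–12:45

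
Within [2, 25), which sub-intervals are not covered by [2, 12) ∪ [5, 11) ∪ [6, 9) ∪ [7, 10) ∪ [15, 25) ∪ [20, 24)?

The merged coverage is [2, 12), [15, 25).
Gaps within [2, 25): [12, 15).

[12, 15)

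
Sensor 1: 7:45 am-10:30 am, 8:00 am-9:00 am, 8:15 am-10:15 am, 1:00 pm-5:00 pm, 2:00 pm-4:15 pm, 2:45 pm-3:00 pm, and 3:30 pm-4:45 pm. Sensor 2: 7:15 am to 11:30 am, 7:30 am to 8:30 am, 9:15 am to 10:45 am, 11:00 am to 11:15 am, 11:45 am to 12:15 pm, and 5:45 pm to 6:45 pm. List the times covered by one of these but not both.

Merge the first list: 7:45 am–10:30 am, 1:00 pm–5:00 pm.
Merge the second list: 7:15 am–11:30 am, 11:45 am–12:15 pm, 5:45 pm–6:45 pm.
Only in the first: 1:00 pm–5:00 pm.
Only in the second: 7:15 am–7:45 am, 10:30 am–11:30 am, 11:45 am–12:15 pm, 5:45 pm–6:45 pm.
Together these are the periods covered by exactly one.

7:15 am–7:45 am, 10:30 am–11:30 am, 11:45 am–12:15 pm, 1:00 pm–5:00 pm, 5:45 pm–6:45 pm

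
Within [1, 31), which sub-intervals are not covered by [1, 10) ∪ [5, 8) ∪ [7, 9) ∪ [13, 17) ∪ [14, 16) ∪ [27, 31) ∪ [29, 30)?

Covered (merged): [1, 10), [13, 17), [27, 31).
Complement within [1, 31): [10, 13), [17, 27).

[10, 13) ∪ [17, 27)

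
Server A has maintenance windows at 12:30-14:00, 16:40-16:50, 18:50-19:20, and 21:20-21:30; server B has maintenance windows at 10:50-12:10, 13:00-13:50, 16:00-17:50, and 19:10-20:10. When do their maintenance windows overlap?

12:30-14:00 ∩ B → 13:00-13:50.
16:40-16:50 ∩ B → 16:40-16:50.
18:50-19:20 ∩ B → 19:10-19:20.
21:20-21:30 meets no B interval.

13:00-13:50, 16:40-16:50, 19:10-19:20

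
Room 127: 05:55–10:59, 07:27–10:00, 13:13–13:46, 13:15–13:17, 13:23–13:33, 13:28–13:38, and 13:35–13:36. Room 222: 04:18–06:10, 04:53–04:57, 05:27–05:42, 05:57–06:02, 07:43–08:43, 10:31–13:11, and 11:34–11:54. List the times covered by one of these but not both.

04:18–05:55, 06:10–07:43, 08:43–10:31, 10:59–13:11, 13:13–13:46

Merge the first list: 05:55–10:59, 13:13–13:46.
Merge the second list: 04:18–06:10, 07:43–08:43, 10:31–13:11.
A \ B = 06:10–07:43, 08:43–10:31, 13:13–13:46.
B \ A = 04:18–05:55, 10:59–13:11.
Union of the two gives the symmetric difference.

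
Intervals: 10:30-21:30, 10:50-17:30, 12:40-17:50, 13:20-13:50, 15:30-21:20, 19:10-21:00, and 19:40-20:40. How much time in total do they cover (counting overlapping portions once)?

Merged: 10:30-21:30.
Length: 11 h.

11 h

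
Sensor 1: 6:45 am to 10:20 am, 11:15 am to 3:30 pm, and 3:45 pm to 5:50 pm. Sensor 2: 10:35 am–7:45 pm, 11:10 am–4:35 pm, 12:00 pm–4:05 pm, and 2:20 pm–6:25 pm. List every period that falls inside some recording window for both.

11:15 am-3:30 pm, 3:45 pm-5:50 pm

B, merged: 10:35 am-7:45 pm.
6:45 am-10:20 am: no overlap with the second set.
11:15 am-3:30 pm meets the second set on 11:15 am-3:30 pm.
3:45 pm-5:50 pm meets the second set on 3:45 pm-5:50 pm.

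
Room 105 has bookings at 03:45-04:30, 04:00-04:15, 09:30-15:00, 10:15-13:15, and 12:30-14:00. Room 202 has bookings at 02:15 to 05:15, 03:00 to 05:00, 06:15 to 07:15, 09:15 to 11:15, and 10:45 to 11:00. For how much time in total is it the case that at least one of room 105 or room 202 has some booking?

9 h 45 min

A, merged: 03:45-04:30, 09:30-15:00.
B, merged: 02:15-05:15, 06:15-07:15, 09:15-11:15.
A ∪ B = 02:15-05:15, 06:15-07:15, 09:15-15:00.
Total: 3 h + 1 h + 5 h 45 min = 9 h 45 min.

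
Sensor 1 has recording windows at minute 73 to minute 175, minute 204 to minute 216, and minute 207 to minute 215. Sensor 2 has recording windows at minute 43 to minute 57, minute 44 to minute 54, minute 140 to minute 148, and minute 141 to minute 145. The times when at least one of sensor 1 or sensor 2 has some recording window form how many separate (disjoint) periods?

A, merged: minute 73 to minute 175, minute 204 to minute 216.
B, merged: minute 43 to minute 57, minute 140 to minute 148.
A ∪ B = minute 43 to minute 57, minute 73 to minute 175, minute 204 to minute 216.
That is 3 disjoint pieces.

3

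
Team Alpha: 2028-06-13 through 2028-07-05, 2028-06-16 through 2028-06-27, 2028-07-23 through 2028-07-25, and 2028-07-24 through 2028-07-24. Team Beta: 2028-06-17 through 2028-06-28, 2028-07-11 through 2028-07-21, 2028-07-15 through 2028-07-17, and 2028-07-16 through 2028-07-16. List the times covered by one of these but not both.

2028-06-13 through 2028-06-16, 2028-06-29 through 2028-07-05, 2028-07-11 through 2028-07-21, 2028-07-23 through 2028-07-25

A, merged: 2028-06-13 through 2028-07-05, 2028-07-23 through 2028-07-25.
B, merged: 2028-06-17 through 2028-06-28, 2028-07-11 through 2028-07-21.
A \ B = 2028-06-13 through 2028-06-16, 2028-06-29 through 2028-07-05, 2028-07-23 through 2028-07-25.
B \ A = 2028-07-11 through 2028-07-21.
Union of the two gives the symmetric difference.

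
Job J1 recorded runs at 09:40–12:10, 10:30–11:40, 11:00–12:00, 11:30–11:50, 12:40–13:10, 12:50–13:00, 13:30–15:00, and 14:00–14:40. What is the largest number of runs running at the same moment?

Walk the sorted start/end points keeping a running depth.
The depth first hits 4 at 11:30.

4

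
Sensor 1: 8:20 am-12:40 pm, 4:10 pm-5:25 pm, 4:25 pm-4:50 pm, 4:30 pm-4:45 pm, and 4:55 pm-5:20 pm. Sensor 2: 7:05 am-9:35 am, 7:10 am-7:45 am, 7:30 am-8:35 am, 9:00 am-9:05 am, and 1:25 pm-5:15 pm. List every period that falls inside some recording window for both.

8:20 am–9:35 am, 4:10 pm–5:15 pm

Merge the first list: 8:20 am–12:40 pm, 4:10 pm–5:25 pm.
Merge the second list: 7:05 am–9:35 am, 1:25 pm–5:15 pm.
8:20 am–12:40 pm meets the second set on 8:20 am–9:35 am.
4:10 pm–5:25 pm meets the second set on 4:10 pm–5:15 pm.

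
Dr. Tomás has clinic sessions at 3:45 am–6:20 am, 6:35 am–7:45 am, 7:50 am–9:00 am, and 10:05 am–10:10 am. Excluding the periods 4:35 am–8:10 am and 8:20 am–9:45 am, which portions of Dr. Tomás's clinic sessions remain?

3:45 am–6:20 am with B removed leaves 3:45 am–4:35 am.
6:35 am–7:45 am lies entirely inside B → drops out.
7:50 am–9:00 am with B removed leaves 8:10 am–8:20 am.
10:05 am–10:10 am is untouched.

3:45 am–4:35 am, 8:10 am–8:20 am, 10:05 am–10:10 am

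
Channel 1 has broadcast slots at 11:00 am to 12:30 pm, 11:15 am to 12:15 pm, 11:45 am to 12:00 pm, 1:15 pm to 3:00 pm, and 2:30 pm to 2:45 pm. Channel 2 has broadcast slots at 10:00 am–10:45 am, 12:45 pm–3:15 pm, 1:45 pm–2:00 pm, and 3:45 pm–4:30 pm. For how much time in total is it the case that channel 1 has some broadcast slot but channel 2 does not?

1 h 30 min

Merge the first list: 11:00 am–12:30 pm, 1:15 pm–3:00 pm.
Merge the second list: 10:00 am–10:45 am, 12:45 pm–3:15 pm, 3:45 pm–4:30 pm.
A \ B = 11:00 am–12:30 pm.
Total: 1 h 30 min.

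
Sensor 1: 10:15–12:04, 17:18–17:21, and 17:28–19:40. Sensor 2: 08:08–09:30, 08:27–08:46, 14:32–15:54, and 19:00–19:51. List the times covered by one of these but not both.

Second set merges to 08:08-09:30, 14:32-15:54, 19:00-19:51.
A but not B: 10:15-12:04, 17:18-17:21, 17:28-19:00.
B but not A: 08:08-09:30, 14:32-15:54, 19:40-19:51.
Combining gives A △ B.

08:08-09:30, 10:15-12:04, 14:32-15:54, 17:18-17:21, 17:28-19:00, 19:40-19:51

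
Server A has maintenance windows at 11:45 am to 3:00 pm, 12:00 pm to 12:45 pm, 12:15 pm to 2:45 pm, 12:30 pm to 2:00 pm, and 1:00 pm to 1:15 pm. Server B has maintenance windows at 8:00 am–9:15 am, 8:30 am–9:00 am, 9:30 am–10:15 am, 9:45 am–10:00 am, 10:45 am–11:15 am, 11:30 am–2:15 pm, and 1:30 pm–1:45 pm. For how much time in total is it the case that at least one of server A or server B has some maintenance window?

First set merges to 11:45 am–3:00 pm.
Second set merges to 8:00 am–9:15 am, 9:30 am–10:15 am, 10:45 am–11:15 am, 11:30 am–2:15 pm.
A ∪ B = 8:00 am–9:15 am, 9:30 am–10:15 am, 10:45 am–11:15 am, 11:30 am–3:00 pm.
Total: 1 h 15 min + 45 min + 30 min + 3 h 30 min = 6 h.

6 h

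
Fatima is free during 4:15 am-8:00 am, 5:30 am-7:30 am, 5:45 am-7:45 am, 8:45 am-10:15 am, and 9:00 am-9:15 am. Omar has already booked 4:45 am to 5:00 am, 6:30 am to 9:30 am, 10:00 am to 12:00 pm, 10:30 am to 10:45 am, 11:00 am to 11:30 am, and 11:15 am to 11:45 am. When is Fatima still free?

Merge the first list: 4:15 am–8:00 am, 8:45 am–10:15 am.
Merge the second list: 4:45 am–5:00 am, 6:30 am–9:30 am, 10:00 am–12:00 pm.
4:15 am–8:00 am minus B → 4:15 am–4:45 am, 5:00 am–6:30 am.
8:45 am–10:15 am minus B → 9:30 am–10:00 am.

4:15 am–4:45 am, 5:00 am–6:30 am, 9:30 am–10:00 am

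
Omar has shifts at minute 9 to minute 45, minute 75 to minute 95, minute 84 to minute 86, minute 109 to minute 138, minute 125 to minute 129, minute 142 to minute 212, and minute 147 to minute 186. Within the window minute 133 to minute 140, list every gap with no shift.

After merging, the occupied span is minute 9 to minute 45, minute 75 to minute 95, minute 109 to minute 138, minute 142 to minute 212.
Gaps within minute 133 to minute 140: minute 138 to minute 140.

minute 138 to minute 140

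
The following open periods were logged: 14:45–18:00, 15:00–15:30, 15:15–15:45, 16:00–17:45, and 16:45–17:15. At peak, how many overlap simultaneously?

Walk the sorted start/end points keeping a running depth.
The depth first hits 3 at 15:15.

3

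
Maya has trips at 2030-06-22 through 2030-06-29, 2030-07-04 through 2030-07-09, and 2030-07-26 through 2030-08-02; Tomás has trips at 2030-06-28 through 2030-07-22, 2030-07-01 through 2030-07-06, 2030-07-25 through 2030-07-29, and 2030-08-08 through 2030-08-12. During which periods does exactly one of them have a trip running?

Merge the second list: 2030-06-28 through 2030-07-22, 2030-07-25 through 2030-07-29, 2030-08-08 through 2030-08-12.
Only in the first: 2030-06-22 through 2030-06-27, 2030-07-30 through 2030-08-02.
Only in the second: 2030-06-30 through 2030-07-03, 2030-07-10 through 2030-07-22, 2030-07-25 through 2030-07-25, 2030-08-08 through 2030-08-12.
Together these are the periods covered by exactly one.

2030-06-22 through 2030-06-27, 2030-06-30 through 2030-07-03, 2030-07-10 through 2030-07-22, 2030-07-25 through 2030-07-25, 2030-07-30 through 2030-08-02, 2030-08-08 through 2030-08-12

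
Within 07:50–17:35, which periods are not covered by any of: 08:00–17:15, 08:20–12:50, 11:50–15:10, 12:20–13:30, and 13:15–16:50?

07:50–08:00, 17:15–17:35

The merged coverage is 08:00–17:15.
Uncovered inside 07:50–17:35: 07:50–08:00, 17:15–17:35.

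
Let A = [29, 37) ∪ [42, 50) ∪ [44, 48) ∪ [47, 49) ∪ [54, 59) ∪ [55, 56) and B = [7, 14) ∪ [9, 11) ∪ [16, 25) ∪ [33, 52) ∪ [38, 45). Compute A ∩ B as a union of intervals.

A, merged: [29, 37), [42, 50), [54, 59).
B, merged: [7, 14), [16, 25), [33, 52).
[29, 37) meets the second set on [33, 37).
[42, 50) meets the second set on [42, 50).
[54, 59): no overlap with the second set.

[33, 37) ∪ [42, 50)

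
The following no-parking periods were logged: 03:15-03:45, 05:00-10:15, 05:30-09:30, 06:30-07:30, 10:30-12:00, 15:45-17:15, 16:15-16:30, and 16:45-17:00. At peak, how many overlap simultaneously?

3

Walk the sorted start/end points keeping a running depth.
The depth first hits 3 at 06:30.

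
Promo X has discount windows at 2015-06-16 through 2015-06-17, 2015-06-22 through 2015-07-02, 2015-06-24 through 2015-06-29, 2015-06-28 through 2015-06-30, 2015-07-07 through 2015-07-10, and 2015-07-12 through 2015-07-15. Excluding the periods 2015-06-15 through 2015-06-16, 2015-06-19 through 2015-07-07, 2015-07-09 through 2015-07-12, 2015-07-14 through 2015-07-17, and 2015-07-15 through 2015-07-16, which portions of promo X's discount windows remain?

2015-06-17 through 2015-06-17, 2015-07-08 through 2015-07-08, 2015-07-13 through 2015-07-13

A, merged: 2015-06-16 through 2015-06-17, 2015-06-22 through 2015-07-02, 2015-07-07 through 2015-07-10, 2015-07-12 through 2015-07-15.
B, merged: 2015-06-15 through 2015-06-16, 2015-06-19 through 2015-07-07, 2015-07-09 through 2015-07-12, 2015-07-14 through 2015-07-17.
2015-06-16 through 2015-06-17 minus B → 2015-06-17 through 2015-06-17.
2015-06-22 through 2015-07-02: fully covered by B → removed.
2015-07-07 through 2015-07-10 minus B → 2015-07-08 through 2015-07-08.
2015-07-12 through 2015-07-15 minus B → 2015-07-13 through 2015-07-13.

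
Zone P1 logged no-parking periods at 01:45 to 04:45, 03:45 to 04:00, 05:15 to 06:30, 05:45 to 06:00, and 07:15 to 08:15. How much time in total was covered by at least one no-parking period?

Merged: 01:45–04:45, 05:15–06:30, 07:15–08:15.
Lengths: 3 h + 1 h 15 min + 1 h = 5 h 15 min.

5 h 15 min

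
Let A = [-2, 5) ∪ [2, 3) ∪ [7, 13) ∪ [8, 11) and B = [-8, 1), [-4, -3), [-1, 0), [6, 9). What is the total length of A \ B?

A, merged: [-2, 5), [7, 13).
B, merged: [-8, 1), [6, 9).
A \ B = [1, 5), [9, 13).
Total: 4 + 4 = 8.

8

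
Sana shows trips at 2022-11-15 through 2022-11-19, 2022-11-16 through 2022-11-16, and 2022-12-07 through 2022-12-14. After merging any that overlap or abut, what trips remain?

2022-11-16 through 2022-11-16 overlaps/touches 2022-11-15 through 2022-11-19 → extend to 2022-11-15 through 2022-11-19.
2022-12-07 through 2022-12-14 is disjoint → start new block.

2022-11-15 through 2022-11-19, 2022-12-07 through 2022-12-14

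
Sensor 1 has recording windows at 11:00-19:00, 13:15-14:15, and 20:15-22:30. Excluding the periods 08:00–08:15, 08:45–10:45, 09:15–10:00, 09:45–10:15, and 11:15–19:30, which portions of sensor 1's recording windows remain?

Merge the first list: 11:00-19:00, 20:15-22:30.
Merge the second list: 08:00-08:15, 08:45-10:45, 11:15-19:30.
11:00-19:00 with B removed leaves 11:00-11:15.
20:15-22:30 is untouched.

11:00-11:15, 20:15-22:30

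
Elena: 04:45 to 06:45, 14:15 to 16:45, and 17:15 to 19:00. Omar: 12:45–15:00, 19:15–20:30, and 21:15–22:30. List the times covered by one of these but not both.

04:45–06:45, 12:45–14:15, 15:00–16:45, 17:15–19:00, 19:15–20:30, 21:15–22:30

Only in the first: 04:45–06:45, 15:00–16:45, 17:15–19:00.
Only in the second: 12:45–14:15, 19:15–20:30, 21:15–22:30.
Together these are the periods covered by exactly one.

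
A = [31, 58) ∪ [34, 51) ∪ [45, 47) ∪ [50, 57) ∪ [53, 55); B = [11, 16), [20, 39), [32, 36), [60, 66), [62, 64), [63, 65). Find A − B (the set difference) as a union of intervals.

[39, 58)

Merge the first list: [31, 58).
Merge the second list: [11, 16), [20, 39), [60, 66).
[31, 58) \ B = [39, 58).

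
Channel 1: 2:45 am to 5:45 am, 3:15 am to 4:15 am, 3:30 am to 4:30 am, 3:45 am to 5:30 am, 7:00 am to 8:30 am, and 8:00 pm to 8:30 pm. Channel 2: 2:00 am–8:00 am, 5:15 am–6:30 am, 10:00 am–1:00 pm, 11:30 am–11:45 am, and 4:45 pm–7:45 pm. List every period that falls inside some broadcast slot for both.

First set merges to 2:45 am–5:45 am, 7:00 am–8:30 am, 8:00 pm–8:30 pm.
Second set merges to 2:00 am–8:00 am, 10:00 am–1:00 pm, 4:45 pm–7:45 pm.
2:45 am–5:45 am ∩ B → 2:45 am–5:45 am.
7:00 am–8:30 am ∩ B → 7:00 am–8:00 am.
8:00 pm–8:30 pm meets no B interval.

2:45 am–5:45 am, 7:00 am–8:00 am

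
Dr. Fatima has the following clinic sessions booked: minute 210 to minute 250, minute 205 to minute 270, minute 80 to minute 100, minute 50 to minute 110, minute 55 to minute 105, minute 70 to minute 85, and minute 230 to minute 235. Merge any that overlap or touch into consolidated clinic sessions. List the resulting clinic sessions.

minute 50 to minute 110, minute 205 to minute 270

Sort by start: minute 50 to minute 110, minute 55 to minute 105, minute 70 to minute 85, minute 80 to minute 100, minute 205 to minute 270, minute 210 to minute 250, minute 230 to minute 235.
minute 55 to minute 105 overlaps/touches minute 50 to minute 110 → extend to minute 50 to minute 110.
minute 70 to minute 85 overlaps/touches minute 50 to minute 110 → extend to minute 50 to minute 110.
minute 80 to minute 100 overlaps/touches minute 50 to minute 110 → extend to minute 50 to minute 110.
minute 205 to minute 270 is disjoint → start new block.
minute 210 to minute 250 overlaps/touches minute 205 to minute 270 → extend to minute 205 to minute 270.
minute 230 to minute 235 overlaps/touches minute 205 to minute 270 → extend to minute 205 to minute 270.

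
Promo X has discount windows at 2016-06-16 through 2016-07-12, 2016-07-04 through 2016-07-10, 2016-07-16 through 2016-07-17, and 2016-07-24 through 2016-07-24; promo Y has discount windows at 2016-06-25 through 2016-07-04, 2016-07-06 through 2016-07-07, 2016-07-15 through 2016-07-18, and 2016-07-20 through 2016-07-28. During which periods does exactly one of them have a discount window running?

First set merges to 2016-06-16 through 2016-07-12, 2016-07-16 through 2016-07-17, 2016-07-24 through 2016-07-24.
A but not B: 2016-06-16 through 2016-06-24, 2016-07-05 through 2016-07-05, 2016-07-08 through 2016-07-12.
B but not A: 2016-07-15 through 2016-07-15, 2016-07-18 through 2016-07-18, 2016-07-20 through 2016-07-23, 2016-07-25 through 2016-07-28.
Combining gives A △ B.

2016-06-16 through 2016-06-24, 2016-07-05 through 2016-07-05, 2016-07-08 through 2016-07-12, 2016-07-15 through 2016-07-15, 2016-07-18 through 2016-07-18, 2016-07-20 through 2016-07-23, 2016-07-25 through 2016-07-28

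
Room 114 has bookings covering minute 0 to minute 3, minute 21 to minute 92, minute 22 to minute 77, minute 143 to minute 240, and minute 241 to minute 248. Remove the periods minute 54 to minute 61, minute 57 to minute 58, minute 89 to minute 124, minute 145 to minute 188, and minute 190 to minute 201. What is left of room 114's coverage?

minute 0 to minute 3, minute 21 to minute 54, minute 61 to minute 89, minute 143 to minute 145, minute 188 to minute 190, minute 201 to minute 240, minute 241 to minute 248

A, merged: minute 0 to minute 3, minute 21 to minute 92, minute 143 to minute 240, minute 241 to minute 248.
B, merged: minute 54 to minute 61, minute 89 to minute 124, minute 145 to minute 188, minute 190 to minute 201.
minute 0 to minute 3: nothing removed.
minute 21 to minute 92 \ B = minute 21 to minute 54, minute 61 to minute 89.
minute 143 to minute 240 \ B = minute 143 to minute 145, minute 188 to minute 190, minute 201 to minute 240.
minute 241 to minute 248: nothing removed.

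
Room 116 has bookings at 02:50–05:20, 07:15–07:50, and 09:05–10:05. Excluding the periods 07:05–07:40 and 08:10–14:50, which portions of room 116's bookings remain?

02:50–05:20: nothing removed.
07:15–07:50 \ B = 07:40–07:50.
09:05–10:05: entirely removed.

02:50–05:20, 07:40–07:50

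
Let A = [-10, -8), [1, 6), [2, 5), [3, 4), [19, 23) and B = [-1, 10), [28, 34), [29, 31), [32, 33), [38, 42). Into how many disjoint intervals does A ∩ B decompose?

A, merged: [-10, -8), [1, 6), [19, 23).
B, merged: [-1, 10), [28, 34), [38, 42).
A ∩ B = [1, 6).
That is 1 disjoint piece.

1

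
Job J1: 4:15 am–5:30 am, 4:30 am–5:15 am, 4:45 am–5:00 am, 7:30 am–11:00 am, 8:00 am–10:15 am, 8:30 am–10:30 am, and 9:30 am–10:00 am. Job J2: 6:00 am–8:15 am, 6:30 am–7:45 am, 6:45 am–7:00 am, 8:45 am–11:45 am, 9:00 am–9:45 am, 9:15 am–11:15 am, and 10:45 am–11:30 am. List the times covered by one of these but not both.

4:15 am-5:30 am, 6:00 am-7:30 am, 8:15 am-8:45 am, 11:00 am-11:45 am

Merge the first list: 4:15 am-5:30 am, 7:30 am-11:00 am.
Merge the second list: 6:00 am-8:15 am, 8:45 am-11:45 am.
A \ B = 4:15 am-5:30 am, 8:15 am-8:45 am.
B \ A = 6:00 am-7:30 am, 11:00 am-11:45 am.
Union of the two gives the symmetric difference.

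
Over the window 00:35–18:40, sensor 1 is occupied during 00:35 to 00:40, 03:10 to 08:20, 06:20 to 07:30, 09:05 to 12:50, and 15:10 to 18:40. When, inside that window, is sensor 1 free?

The merged coverage is 00:35-00:40, 03:10-08:20, 09:05-12:50, 15:10-18:40.
Gaps within 00:35-18:40: 00:40-03:10, 08:20-09:05, 12:50-15:10.

00:40-03:10, 08:20-09:05, 12:50-15:10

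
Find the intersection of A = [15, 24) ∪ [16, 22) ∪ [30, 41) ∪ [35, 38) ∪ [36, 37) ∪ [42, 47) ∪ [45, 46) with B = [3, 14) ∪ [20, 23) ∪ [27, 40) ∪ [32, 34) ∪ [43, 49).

A, merged: [15, 24), [30, 41), [42, 47).
B, merged: [3, 14), [20, 23), [27, 40), [43, 49).
[15, 24) overlaps B on [20, 23).
[30, 41) overlaps B on [30, 40).
[42, 47) overlaps B on [43, 47).

[20, 23) ∪ [30, 40) ∪ [43, 47)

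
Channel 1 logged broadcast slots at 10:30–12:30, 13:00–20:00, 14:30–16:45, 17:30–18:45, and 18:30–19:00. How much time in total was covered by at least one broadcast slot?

Merged: 10:30–12:30, 13:00–20:00.
Lengths: 2 h + 7 h = 9 h.

9 h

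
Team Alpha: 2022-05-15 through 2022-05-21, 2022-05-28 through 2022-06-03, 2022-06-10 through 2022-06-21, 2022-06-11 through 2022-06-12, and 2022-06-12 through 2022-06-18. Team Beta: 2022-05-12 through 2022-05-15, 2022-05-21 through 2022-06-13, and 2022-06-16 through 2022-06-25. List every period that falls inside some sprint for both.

A, merged: 2022-05-15 through 2022-05-21, 2022-05-28 through 2022-06-03, 2022-06-10 through 2022-06-21.
2022-05-15 through 2022-05-21 overlaps B on 2022-05-15 through 2022-05-15, 2022-05-21 through 2022-05-21.
2022-05-28 through 2022-06-03 overlaps B on 2022-05-28 through 2022-06-03.
2022-06-10 through 2022-06-21 overlaps B on 2022-06-10 through 2022-06-13, 2022-06-16 through 2022-06-21.

2022-05-15 through 2022-05-15, 2022-05-21 through 2022-05-21, 2022-05-28 through 2022-06-03, 2022-06-10 through 2022-06-13, 2022-06-16 through 2022-06-21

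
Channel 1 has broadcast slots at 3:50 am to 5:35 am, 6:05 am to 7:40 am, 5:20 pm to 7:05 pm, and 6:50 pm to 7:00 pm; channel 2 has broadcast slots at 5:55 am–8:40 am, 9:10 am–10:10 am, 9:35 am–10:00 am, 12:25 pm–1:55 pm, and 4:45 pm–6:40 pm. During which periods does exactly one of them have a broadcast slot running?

3:50 am–5:35 am, 5:55 am–6:05 am, 7:40 am–8:40 am, 9:10 am–10:10 am, 12:25 pm–1:55 pm, 4:45 pm–5:20 pm, 6:40 pm–7:05 pm

First set merges to 3:50 am–5:35 am, 6:05 am–7:40 am, 5:20 pm–7:05 pm.
Second set merges to 5:55 am–8:40 am, 9:10 am–10:10 am, 12:25 pm–1:55 pm, 4:45 pm–6:40 pm.
A \ B = 3:50 am–5:35 am, 6:40 pm–7:05 pm.
B \ A = 5:55 am–6:05 am, 7:40 am–8:40 am, 9:10 am–10:10 am, 12:25 pm–1:55 pm, 4:45 pm–5:20 pm.
Union of the two gives the symmetric difference.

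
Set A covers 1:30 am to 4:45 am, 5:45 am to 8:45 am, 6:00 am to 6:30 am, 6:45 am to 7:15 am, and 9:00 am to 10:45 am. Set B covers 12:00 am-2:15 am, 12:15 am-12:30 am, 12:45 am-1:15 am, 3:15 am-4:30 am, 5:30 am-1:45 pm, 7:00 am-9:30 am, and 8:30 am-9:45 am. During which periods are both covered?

A, merged: 1:30 am-4:45 am, 5:45 am-8:45 am, 9:00 am-10:45 am.
B, merged: 12:00 am-2:15 am, 3:15 am-4:30 am, 5:30 am-1:45 pm.
1:30 am-4:45 am ∩ B → 1:30 am-2:15 am, 3:15 am-4:30 am.
5:45 am-8:45 am ∩ B → 5:45 am-8:45 am.
9:00 am-10:45 am ∩ B → 9:00 am-10:45 am.

1:30 am-2:15 am, 3:15 am-4:30 am, 5:45 am-8:45 am, 9:00 am-10:45 am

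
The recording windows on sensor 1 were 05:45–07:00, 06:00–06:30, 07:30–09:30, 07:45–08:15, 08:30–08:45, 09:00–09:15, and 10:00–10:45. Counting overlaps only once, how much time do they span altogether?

4 h

Merged: 05:45–07:00, 07:30–09:30, 10:00–10:45.
Lengths: 1 h 15 min + 2 h + 45 min = 4 h.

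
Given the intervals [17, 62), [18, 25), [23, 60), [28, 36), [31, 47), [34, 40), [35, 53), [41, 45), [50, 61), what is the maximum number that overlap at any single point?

6

Walk the sorted start/end points keeping a running depth.
The depth first hits 6 at 35.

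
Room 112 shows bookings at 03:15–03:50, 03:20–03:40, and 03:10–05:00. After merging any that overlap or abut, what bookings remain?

Sort by start: 03:10–05:00, 03:15–03:50, 03:20–03:40.
03:15–03:50 overlaps/touches 03:10–05:00 → extend to 03:10–05:00.
03:20–03:40 overlaps/touches 03:10–05:00 → extend to 03:10–05:00.

03:10–05:00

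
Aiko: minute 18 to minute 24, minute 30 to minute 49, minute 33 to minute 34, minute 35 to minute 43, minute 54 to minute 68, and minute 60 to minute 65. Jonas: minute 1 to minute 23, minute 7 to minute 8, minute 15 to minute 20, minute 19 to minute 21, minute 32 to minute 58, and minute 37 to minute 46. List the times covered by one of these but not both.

Merge the first list: minute 18 to minute 24, minute 30 to minute 49, minute 54 to minute 68.
Merge the second list: minute 1 to minute 23, minute 32 to minute 58.
Only in the first: minute 23 to minute 24, minute 30 to minute 32, minute 58 to minute 68.
Only in the second: minute 1 to minute 18, minute 49 to minute 54.
Together these are the periods covered by exactly one.

minute 1 to minute 18, minute 23 to minute 24, minute 30 to minute 32, minute 49 to minute 54, minute 58 to minute 68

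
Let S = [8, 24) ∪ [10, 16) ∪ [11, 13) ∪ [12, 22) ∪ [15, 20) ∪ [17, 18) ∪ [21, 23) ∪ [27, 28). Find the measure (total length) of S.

17

Merged: [8, 24), [27, 28).
Lengths: 16 + 1 = 17.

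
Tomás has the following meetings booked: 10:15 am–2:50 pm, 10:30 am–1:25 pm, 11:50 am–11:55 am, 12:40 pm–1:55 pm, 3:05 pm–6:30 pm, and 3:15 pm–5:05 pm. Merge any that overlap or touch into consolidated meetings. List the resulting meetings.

10:30 am–1:25 pm overlaps/touches 10:15 am–2:50 pm → extend to 10:15 am–2:50 pm.
11:50 am–11:55 am overlaps/touches 10:15 am–2:50 pm → extend to 10:15 am–2:50 pm.
12:40 pm–1:55 pm overlaps/touches 10:15 am–2:50 pm → extend to 10:15 am–2:50 pm.
3:05 pm–6:30 pm is disjoint → start new block.
3:15 pm–5:05 pm overlaps/touches 3:05 pm–6:30 pm → extend to 3:05 pm–6:30 pm.

10:15 am–2:50 pm, 3:05 pm–6:30 pm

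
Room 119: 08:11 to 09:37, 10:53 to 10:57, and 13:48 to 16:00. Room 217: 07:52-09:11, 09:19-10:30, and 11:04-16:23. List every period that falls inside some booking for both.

08:11–09:37 overlaps B on 08:11–09:11, 09:19–09:37.
10:53–10:57 falls entirely outside B.
13:48–16:00 overlaps B on 13:48–16:00.

08:11–09:11, 09:19–09:37, 13:48–16:00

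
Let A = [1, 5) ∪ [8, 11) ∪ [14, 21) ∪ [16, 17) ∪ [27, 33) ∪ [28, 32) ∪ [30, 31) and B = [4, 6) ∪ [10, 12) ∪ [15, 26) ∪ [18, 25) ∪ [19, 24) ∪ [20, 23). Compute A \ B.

Merge the first list: [1, 5), [8, 11), [14, 21), [27, 33).
Merge the second list: [4, 6), [10, 12), [15, 26).
[1, 5) \ B = [1, 4).
[8, 11) \ B = [8, 10).
[14, 21) \ B = [14, 15).
[27, 33): nothing removed.

[1, 4) ∪ [8, 10) ∪ [14, 15) ∪ [27, 33)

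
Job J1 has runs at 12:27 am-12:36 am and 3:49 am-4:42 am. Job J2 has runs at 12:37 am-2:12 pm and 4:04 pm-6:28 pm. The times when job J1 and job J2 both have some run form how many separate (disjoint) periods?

1

A ∩ B = 3:49 am–4:42 am.
That is 1 disjoint piece.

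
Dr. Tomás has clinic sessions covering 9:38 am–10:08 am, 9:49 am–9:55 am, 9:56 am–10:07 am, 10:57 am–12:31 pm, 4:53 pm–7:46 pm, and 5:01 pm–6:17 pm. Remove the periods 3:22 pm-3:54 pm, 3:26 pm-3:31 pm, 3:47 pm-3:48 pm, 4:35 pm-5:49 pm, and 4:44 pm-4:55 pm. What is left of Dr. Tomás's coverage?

First set merges to 9:38 am–10:08 am, 10:57 am–12:31 pm, 4:53 pm–7:46 pm.
Second set merges to 3:22 pm–3:54 pm, 4:35 pm–5:49 pm.
9:38 am–10:08 am: nothing removed.
10:57 am–12:31 pm: nothing removed.
4:53 pm–7:46 pm \ B = 5:49 pm–7:46 pm.

9:38 am–10:08 am, 10:57 am–12:31 pm, 5:49 pm–7:46 pm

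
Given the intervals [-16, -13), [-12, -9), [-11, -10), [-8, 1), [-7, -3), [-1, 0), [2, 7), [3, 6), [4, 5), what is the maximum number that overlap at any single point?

3

Sweep endpoints in order; track running count of active intervals.
Peak of 3 reached at 4.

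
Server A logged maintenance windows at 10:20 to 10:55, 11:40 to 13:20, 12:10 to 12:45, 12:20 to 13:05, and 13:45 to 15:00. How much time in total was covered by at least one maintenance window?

Merged: 10:20–10:55, 11:40–13:20, 13:45–15:00.
Lengths: 35 min + 1 h 40 min + 1 h 15 min = 3 h 30 min.

3 h 30 min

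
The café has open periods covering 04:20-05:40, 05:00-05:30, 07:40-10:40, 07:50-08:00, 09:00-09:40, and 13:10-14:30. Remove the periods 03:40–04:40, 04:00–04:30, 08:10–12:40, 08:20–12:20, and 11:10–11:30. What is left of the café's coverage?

04:40–05:40, 07:40–08:10, 13:10–14:30

Merge the first list: 04:20–05:40, 07:40–10:40, 13:10–14:30.
Merge the second list: 03:40–04:40, 08:10–12:40.
04:20–05:40 minus B → 04:40–05:40.
07:40–10:40 minus B → 07:40–08:10.
13:10–14:30: no B overlap → unchanged.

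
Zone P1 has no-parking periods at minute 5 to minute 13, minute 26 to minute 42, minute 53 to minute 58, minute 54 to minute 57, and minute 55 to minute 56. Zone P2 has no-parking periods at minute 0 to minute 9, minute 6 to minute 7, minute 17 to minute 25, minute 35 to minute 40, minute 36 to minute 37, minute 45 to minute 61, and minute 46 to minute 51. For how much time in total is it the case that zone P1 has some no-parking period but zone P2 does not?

15 minutes

A, merged: minute 5 to minute 13, minute 26 to minute 42, minute 53 to minute 58.
B, merged: minute 0 to minute 9, minute 17 to minute 25, minute 35 to minute 40, minute 45 to minute 61.
A \ B = minute 9 to minute 13, minute 26 to minute 35, minute 40 to minute 42.
Total: 4 minutes + 9 minutes + 2 minutes = 15 minutes.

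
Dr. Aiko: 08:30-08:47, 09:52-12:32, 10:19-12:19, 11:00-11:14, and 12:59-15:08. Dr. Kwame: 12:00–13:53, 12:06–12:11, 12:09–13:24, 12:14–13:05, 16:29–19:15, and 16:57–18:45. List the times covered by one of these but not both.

08:30–08:47, 09:52–12:00, 12:32–12:59, 13:53–15:08, 16:29–19:15

A, merged: 08:30–08:47, 09:52–12:32, 12:59–15:08.
B, merged: 12:00–13:53, 16:29–19:15.
A but not B: 08:30–08:47, 09:52–12:00, 13:53–15:08.
B but not A: 12:32–12:59, 16:29–19:15.
Combining gives A △ B.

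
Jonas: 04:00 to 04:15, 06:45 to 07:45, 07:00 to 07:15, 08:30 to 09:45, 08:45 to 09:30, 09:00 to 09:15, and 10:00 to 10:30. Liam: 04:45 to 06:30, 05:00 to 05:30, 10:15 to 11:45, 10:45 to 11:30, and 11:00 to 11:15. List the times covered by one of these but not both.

04:00-04:15, 04:45-06:30, 06:45-07:45, 08:30-09:45, 10:00-10:15, 10:30-11:45

First set merges to 04:00-04:15, 06:45-07:45, 08:30-09:45, 10:00-10:30.
Second set merges to 04:45-06:30, 10:15-11:45.
A \ B = 04:00-04:15, 06:45-07:45, 08:30-09:45, 10:00-10:15.
B \ A = 04:45-06:30, 10:30-11:45.
Union of the two gives the symmetric difference.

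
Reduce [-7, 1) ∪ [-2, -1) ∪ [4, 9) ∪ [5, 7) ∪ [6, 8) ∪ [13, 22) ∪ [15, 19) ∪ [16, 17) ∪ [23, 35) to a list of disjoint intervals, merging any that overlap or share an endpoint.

[-2, -1) overlaps/touches [-7, 1) → extend to [-7, 1).
[4, 9) is disjoint → start new block.
[5, 7) overlaps/touches [4, 9) → extend to [4, 9).
[6, 8) overlaps/touches [4, 9) → extend to [4, 9).
[13, 22) is disjoint → start new block.
[15, 19) overlaps/touches [13, 22) → extend to [13, 22).
[16, 17) overlaps/touches [13, 22) → extend to [13, 22).
[23, 35) is disjoint → start new block.

[-7, 1) ∪ [4, 9) ∪ [13, 22) ∪ [23, 35)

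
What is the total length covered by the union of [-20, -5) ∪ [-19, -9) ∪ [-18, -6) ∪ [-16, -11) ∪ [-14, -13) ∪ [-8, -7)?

Merged: [-20, -5).
Length: 15.

15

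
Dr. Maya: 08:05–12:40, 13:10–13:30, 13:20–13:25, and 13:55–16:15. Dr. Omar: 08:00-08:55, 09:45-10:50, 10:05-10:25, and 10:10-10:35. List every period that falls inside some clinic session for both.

A, merged: 08:05-12:40, 13:10-13:30, 13:55-16:15.
B, merged: 08:00-08:55, 09:45-10:50.
08:05-12:40 overlaps B on 08:05-08:55, 09:45-10:50.
13:10-13:30 falls entirely outside B.
13:55-16:15 falls entirely outside B.

08:05-08:55, 09:45-10:50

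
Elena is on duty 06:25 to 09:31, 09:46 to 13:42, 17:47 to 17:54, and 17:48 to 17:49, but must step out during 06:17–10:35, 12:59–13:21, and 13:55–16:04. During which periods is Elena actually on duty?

A, merged: 06:25–09:31, 09:46–13:42, 17:47–17:54.
06:25–09:31 lies entirely inside B → drops out.
09:46–13:42 with B removed leaves 10:35–12:59, 13:21–13:42.
17:47–17:54 is untouched.

10:35–12:59, 13:21–13:42, 17:47–17:54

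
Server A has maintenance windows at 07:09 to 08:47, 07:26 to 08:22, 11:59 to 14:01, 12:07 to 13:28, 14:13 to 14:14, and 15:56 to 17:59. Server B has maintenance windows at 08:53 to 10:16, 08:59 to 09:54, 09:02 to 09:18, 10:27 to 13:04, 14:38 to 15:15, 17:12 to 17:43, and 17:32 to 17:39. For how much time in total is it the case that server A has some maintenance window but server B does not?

A, merged: 07:09-08:47, 11:59-14:01, 14:13-14:14, 15:56-17:59.
B, merged: 08:53-10:16, 10:27-13:04, 14:38-15:15, 17:12-17:43.
A \ B = 07:09-08:47, 13:04-14:01, 14:13-14:14, 15:56-17:12, 17:43-17:59.
Total: 1 h 38 min + 57 min + 1 min + 1 h 16 min + 16 min = 4 h 8 min.

4 h 8 min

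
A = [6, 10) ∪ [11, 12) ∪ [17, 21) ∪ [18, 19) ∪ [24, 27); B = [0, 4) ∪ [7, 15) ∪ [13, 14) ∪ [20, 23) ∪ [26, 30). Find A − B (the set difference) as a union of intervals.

Merge the first list: [6, 10), [11, 12), [17, 21), [24, 27).
Merge the second list: [0, 4), [7, 15), [20, 23), [26, 30).
[6, 10) \ B = [6, 7).
[11, 12): entirely removed.
[17, 21) \ B = [17, 20).
[24, 27) \ B = [24, 26).

[6, 7) ∪ [17, 20) ∪ [24, 26)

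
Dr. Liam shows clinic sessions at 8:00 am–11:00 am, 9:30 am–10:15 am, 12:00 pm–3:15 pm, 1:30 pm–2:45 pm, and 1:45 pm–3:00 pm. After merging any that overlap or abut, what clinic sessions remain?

9:30 am–10:15 am overlaps/touches 8:00 am–11:00 am → extend to 8:00 am–11:00 am.
12:00 pm–3:15 pm is disjoint → start new block.
1:30 pm–2:45 pm overlaps/touches 12:00 pm–3:15 pm → extend to 12:00 pm–3:15 pm.
1:45 pm–3:00 pm overlaps/touches 12:00 pm–3:15 pm → extend to 12:00 pm–3:15 pm.

8:00 am–11:00 am, 12:00 pm–3:15 pm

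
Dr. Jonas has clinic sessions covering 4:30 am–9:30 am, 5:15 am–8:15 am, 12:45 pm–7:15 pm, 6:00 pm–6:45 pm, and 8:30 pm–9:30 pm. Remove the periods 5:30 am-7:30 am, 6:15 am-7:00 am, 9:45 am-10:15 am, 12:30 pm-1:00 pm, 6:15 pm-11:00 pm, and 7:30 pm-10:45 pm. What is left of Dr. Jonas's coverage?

4:30 am–5:30 am, 7:30 am–9:30 am, 1:00 pm–6:15 pm

A, merged: 4:30 am–9:30 am, 12:45 pm–7:15 pm, 8:30 pm–9:30 pm.
B, merged: 5:30 am–7:30 am, 9:45 am–10:15 am, 12:30 pm–1:00 pm, 6:15 pm–11:00 pm.
4:30 am–9:30 am with B removed leaves 4:30 am–5:30 am, 7:30 am–9:30 am.
12:45 pm–7:15 pm with B removed leaves 1:00 pm–6:15 pm.
8:30 pm–9:30 pm lies entirely inside B → drops out.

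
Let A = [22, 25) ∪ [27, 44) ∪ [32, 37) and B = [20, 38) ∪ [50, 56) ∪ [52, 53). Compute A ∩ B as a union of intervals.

Merge the first list: [22, 25), [27, 44).
Merge the second list: [20, 38), [50, 56).
[22, 25) meets the second set on [22, 25).
[27, 44) meets the second set on [27, 38).

[22, 25) ∪ [27, 38)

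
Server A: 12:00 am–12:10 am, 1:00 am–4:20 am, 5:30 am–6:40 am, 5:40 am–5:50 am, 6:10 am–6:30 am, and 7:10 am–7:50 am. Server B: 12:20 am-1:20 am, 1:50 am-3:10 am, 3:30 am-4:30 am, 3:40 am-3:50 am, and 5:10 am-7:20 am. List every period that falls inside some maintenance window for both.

1:00 am–1:20 am, 1:50 am–3:10 am, 3:30 am–4:20 am, 5:30 am–6:40 am, 7:10 am–7:20 am

Merge the first list: 12:00 am–12:10 am, 1:00 am–4:20 am, 5:30 am–6:40 am, 7:10 am–7:50 am.
Merge the second list: 12:20 am–1:20 am, 1:50 am–3:10 am, 3:30 am–4:30 am, 5:10 am–7:20 am.
12:00 am–12:10 am falls entirely outside B.
1:00 am–4:20 am overlaps B on 1:00 am–1:20 am, 1:50 am–3:10 am, 3:30 am–4:20 am.
5:30 am–6:40 am overlaps B on 5:30 am–6:40 am.
7:10 am–7:50 am overlaps B on 7:10 am–7:20 am.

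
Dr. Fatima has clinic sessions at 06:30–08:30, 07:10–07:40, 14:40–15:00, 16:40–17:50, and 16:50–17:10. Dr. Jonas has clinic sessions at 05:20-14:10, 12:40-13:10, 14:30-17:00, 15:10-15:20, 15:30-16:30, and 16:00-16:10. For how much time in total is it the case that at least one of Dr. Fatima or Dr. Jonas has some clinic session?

12 h 10 min

A, merged: 06:30–08:30, 14:40–15:00, 16:40–17:50.
B, merged: 05:20–14:10, 14:30–17:00.
A ∪ B = 05:20–14:10, 14:30–17:50.
Total: 8 h 50 min + 3 h 20 min = 12 h 10 min.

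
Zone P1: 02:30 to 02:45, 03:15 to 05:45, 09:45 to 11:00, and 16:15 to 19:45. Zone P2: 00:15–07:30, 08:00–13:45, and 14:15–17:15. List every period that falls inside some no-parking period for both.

02:30–02:45 overlaps B on 02:30–02:45.
03:15–05:45 overlaps B on 03:15–05:45.
09:45–11:00 overlaps B on 09:45–11:00.
16:15–19:45 overlaps B on 16:15–17:15.

02:30–02:45, 03:15–05:45, 09:45–11:00, 16:15–17:15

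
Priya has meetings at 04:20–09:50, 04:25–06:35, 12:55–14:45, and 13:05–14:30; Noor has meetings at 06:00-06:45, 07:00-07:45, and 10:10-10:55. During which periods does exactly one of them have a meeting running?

First set merges to 04:20–09:50, 12:55–14:45.
A but not B: 04:20–06:00, 06:45–07:00, 07:45–09:50, 12:55–14:45.
B but not A: 10:10–10:55.
Combining gives A △ B.

04:20–06:00, 06:45–07:00, 07:45–09:50, 10:10–10:55, 12:55–14:45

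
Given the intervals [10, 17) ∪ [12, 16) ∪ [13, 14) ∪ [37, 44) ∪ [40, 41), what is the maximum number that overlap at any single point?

Sweep endpoints in order; track running count of active intervals.
Peak of 3 reached at 13.

3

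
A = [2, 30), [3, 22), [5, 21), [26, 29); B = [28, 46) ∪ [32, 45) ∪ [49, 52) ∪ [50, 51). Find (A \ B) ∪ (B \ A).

Merge the first list: [2, 30).
Merge the second list: [28, 46), [49, 52).
Only in the first: [2, 28).
Only in the second: [30, 46), [49, 52).
Together these are the periods covered by exactly one.

[2, 28) ∪ [30, 46) ∪ [49, 52)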